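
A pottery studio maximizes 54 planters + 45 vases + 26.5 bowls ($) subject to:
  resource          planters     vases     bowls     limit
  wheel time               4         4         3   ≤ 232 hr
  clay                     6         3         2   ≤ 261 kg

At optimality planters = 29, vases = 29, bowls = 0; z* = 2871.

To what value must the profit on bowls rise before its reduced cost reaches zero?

33

At the optimum: wheel time uses 232 of 232 (binding); clay uses 261 of 261 (binding).
From A_Bᵀ y = c: 4·y_wheel time + 6·y_clay = 54; 4·y_wheel time + 3·y_clay = 45.
This yields shadow prices y_wheel time = 9, y_clay = 3.
bowls enters the basis when its profit ≥ yᵀa₃ = 9·3 + 3·2 = 33.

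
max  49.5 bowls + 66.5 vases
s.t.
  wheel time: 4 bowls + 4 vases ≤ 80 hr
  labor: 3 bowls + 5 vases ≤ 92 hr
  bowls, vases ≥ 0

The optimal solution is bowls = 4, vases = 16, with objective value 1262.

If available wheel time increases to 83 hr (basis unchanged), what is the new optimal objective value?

Check each constraint at x*: wheel time 80/80 (tight); labor 92/92 (tight).
Dual feasibility on the basic columns requires 4·y_wheel time + 3·y_labor = 49.5, 4·y_wheel time + 5·y_labor = 66.5.
Solving: y_wheel time = 6, y_labor = 8.5.
Δz = y_wheel time·Δb = 6 × (3) = 18, so new z* = 1262 + 18 = 1280.

1280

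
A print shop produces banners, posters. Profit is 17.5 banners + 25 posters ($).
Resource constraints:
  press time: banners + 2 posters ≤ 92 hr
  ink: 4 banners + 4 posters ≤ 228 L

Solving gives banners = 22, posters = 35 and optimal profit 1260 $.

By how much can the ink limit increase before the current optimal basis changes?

140

Binding constraints: press time, ink. The basis is B = [[1,2],[4,4]] with det -4.
Per unit increase in ink, x* moves by d = (0.5, -0.25).
The basis stays optimal until posters reaches 0; allowable increase = 140 L.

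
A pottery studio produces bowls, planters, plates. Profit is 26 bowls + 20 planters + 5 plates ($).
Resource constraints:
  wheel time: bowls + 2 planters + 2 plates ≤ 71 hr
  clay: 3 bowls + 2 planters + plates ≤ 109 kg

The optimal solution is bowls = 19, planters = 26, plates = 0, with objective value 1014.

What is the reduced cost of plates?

-7

At the optimum: wheel time uses 71 of 71 (binding); clay uses 109 of 109 (binding).
From A_Bᵀ y = c: 1·y_wheel time + 3·y_clay = 26; 2·y_wheel time + 2·y_clay = 20.
This yields shadow prices y_wheel time = 2, y_clay = 8.
Reduced cost of plates: c₃ − yᵀa₃ = 5 − (2·2 + 8·1) = 5 − 12 = -7.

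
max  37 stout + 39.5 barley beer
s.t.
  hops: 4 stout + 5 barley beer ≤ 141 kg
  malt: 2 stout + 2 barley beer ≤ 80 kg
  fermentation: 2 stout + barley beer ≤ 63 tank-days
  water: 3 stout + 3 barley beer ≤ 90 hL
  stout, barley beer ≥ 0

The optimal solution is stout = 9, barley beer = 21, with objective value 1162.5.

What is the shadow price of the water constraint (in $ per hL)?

Check each constraint at x*: hops 141/141 (tight); malt 60/80 (slack 20); fermentation 39/63 (slack 24); water 90/90 (tight).
Slack constraints have shadow price 0 (complementary slackness).
Dual feasibility on the basic columns requires 4·y_hops + 3·y_water = 37, 5·y_hops + 3·y_water = 39.5.
This yields shadow prices y_hops = 2.5, y_water = 9.
Shadow price of water = 9.

9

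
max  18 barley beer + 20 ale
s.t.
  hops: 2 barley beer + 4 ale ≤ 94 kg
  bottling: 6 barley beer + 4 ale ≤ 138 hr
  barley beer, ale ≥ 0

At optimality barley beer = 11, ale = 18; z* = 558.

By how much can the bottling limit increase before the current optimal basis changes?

Binding constraints: hops, bottling. The basis is B = [[2,4],[6,4]] with det -16.
Per unit increase in bottling, x* moves by d = (0.25, -0.125).
The basis stays optimal until ale reaches 0; allowable increase = 144 hr.

144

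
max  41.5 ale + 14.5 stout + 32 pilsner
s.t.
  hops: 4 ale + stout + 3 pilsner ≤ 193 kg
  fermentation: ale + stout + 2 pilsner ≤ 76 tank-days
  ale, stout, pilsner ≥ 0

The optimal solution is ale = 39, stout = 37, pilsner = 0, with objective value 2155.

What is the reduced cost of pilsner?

Check each constraint at x*: hops 193/193 (tight); fermentation 76/76 (tight).
From A_Bᵀ y = c: 4·y_hops + 1·y_fermentation = 41.5; 1·y_hops + 1·y_fermentation = 14.5.
→ y_hops = 9 and y_fermentation = 5.5.
Reduced cost of pilsner: c₃ − yᵀa₃ = 32 − (9·3 + 5.5·2) = 32 − 38 = -6.

-6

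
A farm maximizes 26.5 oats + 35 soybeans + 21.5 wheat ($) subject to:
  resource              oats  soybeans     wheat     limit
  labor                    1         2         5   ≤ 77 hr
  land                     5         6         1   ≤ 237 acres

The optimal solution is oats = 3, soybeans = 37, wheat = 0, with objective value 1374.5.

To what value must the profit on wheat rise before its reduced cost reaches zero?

Both labor and land are binding at x*.
From A_Bᵀ y = c: 1·y_labor + 5·y_land = 26.5; 2·y_labor + 6·y_land = 35.
→ y_labor = 4 and y_land = 4.5.
wheat enters the basis when its profit ≥ yᵀa₃ = 4·5 + 4.5·1 = 24.5.

24.5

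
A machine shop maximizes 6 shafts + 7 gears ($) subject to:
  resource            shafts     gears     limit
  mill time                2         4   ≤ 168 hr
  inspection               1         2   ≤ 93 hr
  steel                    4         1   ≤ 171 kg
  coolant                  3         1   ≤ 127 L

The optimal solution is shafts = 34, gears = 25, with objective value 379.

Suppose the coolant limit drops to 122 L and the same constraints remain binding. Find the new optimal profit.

Check each constraint at x*: mill time 168/168 (tight); inspection 84/93 (slack 9); steel 161/171 (slack 10); coolant 127/127 (tight).
Since inspection, steel are not tight, their duals are 0.
Dual feasibility on the basic columns requires 2·y_mill time + 3·y_coolant = 6, 4·y_mill time + 1·y_coolant = 7.
This yields shadow prices y_mill time = 1.5, y_coolant = 1.
Δz = y_coolant·Δb = 1 × (-5) = -5, so new z* = 379 − 5 = 374.

374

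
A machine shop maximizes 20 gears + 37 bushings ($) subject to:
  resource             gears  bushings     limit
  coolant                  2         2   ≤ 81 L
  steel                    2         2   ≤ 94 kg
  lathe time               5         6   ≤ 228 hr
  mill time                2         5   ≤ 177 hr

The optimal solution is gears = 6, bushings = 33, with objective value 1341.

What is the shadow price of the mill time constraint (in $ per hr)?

5

Binding: lathe time and mill time. Non-binding: coolant (3 unused), steel (16 unused).
By complementary slackness, y = 0 for the non-binding constraints.
The binding rows give the dual system: 5·y_lathe time + 2·y_mill time = 20 and 6·y_lathe time + 5·y_mill time = 37.
→ y_lathe time = 2 and y_mill time = 5.
Shadow price of mill time = 5.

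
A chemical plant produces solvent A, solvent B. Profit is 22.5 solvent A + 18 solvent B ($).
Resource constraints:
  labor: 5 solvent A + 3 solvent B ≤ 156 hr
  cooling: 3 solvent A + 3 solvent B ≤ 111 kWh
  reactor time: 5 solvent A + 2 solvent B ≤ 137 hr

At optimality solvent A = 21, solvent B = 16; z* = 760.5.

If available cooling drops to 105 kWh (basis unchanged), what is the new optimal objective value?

At the optimum: labor uses 153 of 156 (slack = 3); cooling uses 111 of 111 (binding); reactor time uses 137 of 137 (binding).
Since labor is not tight, its dual is 0.
The binding rows give the dual system: 3·y_cooling + 5·y_reactor time = 22.5 and 3·y_cooling + 2·y_reactor time = 18.
Solving: y_cooling = 5, y_reactor time = 1.5.
Δz = y_cooling·Δb = 5 × (-6) = -30, so new z* = 760.5 − 30 = 730.5.

730.5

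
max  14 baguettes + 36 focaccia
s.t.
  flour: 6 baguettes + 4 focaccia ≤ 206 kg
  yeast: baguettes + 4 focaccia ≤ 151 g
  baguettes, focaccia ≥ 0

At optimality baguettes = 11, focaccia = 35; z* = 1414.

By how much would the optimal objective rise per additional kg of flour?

1

Both flour and yeast are binding at x*.
From A_Bᵀ y = c: 6·y_flour + 1·y_yeast = 14; 4·y_flour + 4·y_yeast = 36.
Solving: y_flour = 1, y_yeast = 8.
Shadow price of flour = 1.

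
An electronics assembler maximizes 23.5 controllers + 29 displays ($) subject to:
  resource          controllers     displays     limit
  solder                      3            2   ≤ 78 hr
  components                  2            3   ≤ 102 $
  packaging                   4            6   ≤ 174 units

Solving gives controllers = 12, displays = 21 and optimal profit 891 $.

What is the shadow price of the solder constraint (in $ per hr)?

Binding: solder and packaging. Non-binding: components (15 unused).
By complementary slackness, y = 0 for the non-binding constraint.
Dual feasibility on the basic columns requires 3·y_solder + 4·y_packaging = 23.5, 2·y_solder + 6·y_packaging = 29.
This yields shadow prices y_solder = 2.5, y_packaging = 4.
Shadow price of solder = 2.5.

2.5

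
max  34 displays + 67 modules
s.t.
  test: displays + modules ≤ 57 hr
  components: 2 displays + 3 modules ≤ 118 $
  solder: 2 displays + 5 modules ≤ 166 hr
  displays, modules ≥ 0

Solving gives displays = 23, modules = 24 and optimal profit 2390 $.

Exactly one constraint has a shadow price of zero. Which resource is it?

test

test: 47/57 (slack 10)
components: 118/118 (binding)
solder: 166/166 (binding)
By complementary slackness, a constraint with positive slack has shadow price 0 → test.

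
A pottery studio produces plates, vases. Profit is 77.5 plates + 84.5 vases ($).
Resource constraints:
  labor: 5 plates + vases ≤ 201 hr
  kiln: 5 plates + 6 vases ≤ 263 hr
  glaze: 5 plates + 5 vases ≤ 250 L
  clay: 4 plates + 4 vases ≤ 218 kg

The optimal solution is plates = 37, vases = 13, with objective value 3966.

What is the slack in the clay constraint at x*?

clay used = 4·37 + 4·13 = 200; slack = 218 − 200 = 18.

18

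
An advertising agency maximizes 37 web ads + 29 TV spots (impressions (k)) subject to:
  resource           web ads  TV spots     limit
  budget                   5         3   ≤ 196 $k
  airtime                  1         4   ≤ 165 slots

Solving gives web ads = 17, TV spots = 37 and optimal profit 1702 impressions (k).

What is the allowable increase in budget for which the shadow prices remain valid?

629

Binding constraints: budget, airtime. The basis is B = [[5,3],[1,4]] with det 17.
Per unit increase in budget, x* moves by d = (0.2353, -0.0588).
The basis stays optimal until TV spots reaches 0; allowable increase = 629 $k.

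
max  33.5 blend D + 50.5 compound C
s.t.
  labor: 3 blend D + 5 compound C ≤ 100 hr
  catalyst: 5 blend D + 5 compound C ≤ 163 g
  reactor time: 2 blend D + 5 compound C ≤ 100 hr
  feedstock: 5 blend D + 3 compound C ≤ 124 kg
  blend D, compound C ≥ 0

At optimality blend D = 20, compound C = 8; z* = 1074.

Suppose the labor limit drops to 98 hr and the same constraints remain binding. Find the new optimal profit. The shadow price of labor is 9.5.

Δb = -2, so new z* = 1074 + (9.5)·(-2) = 1074 − 19 = 1055.

1055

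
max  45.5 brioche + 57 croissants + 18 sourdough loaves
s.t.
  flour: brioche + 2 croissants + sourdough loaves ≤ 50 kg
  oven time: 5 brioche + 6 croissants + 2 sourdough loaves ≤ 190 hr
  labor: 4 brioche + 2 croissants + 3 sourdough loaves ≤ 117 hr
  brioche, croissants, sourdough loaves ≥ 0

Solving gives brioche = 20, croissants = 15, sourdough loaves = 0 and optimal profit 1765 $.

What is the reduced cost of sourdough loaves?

-2

Check each constraint at x*: flour 50/50 (tight); oven time 190/190 (tight); labor 110/117 (slack 7).
By complementary slackness, y = 0 for the non-binding constraint.
Dual feasibility on the basic columns requires 1·y_flour + 5·y_oven time = 45.5, 2·y_flour + 6·y_oven time = 57.
This yields shadow prices y_flour = 3, y_oven time = 8.5.
Reduced cost of sourdough loaves: c₃ − yᵀa₃ = 18 − (3·1 + 8.5·2) = 18 − 20 = -2.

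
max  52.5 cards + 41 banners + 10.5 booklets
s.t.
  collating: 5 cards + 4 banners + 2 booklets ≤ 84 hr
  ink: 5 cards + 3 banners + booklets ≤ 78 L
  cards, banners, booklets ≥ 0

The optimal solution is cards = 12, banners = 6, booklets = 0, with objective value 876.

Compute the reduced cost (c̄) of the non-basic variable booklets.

Check each constraint at x*: collating 84/84 (tight); ink 78/78 (tight).
From A_Bᵀ y = c: 5·y_collating + 5·y_ink = 52.5; 4·y_collating + 3·y_ink = 41.
Solving: y_collating = 9.5, y_ink = 1.
Reduced cost of booklets: c₃ − yᵀa₃ = 10.5 − (9.5·2 + 1·1) = 10.5 − 20 = -9.5.

-9.5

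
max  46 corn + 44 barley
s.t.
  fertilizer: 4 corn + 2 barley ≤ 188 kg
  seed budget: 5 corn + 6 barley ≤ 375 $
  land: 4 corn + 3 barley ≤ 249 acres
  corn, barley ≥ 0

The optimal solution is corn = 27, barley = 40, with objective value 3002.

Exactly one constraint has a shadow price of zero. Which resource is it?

fertilizer: 188/188 (binding)
seed budget: 375/375 (binding)
land: 228/249 (slack 21)
By complementary slackness, a constraint with positive slack has shadow price 0 → land.

land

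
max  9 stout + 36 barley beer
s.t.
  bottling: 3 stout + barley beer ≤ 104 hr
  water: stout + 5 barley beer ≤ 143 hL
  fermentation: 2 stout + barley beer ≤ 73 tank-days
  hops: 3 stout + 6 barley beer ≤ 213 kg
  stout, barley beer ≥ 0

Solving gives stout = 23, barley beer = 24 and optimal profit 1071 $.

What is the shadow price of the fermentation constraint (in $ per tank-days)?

Check each constraint at x*: bottling 93/104 (slack 11); water 143/143 (tight); fermentation 70/73 (slack 3); hops 213/213 (tight).
Slack constraints have shadow price 0 (complementary slackness).
The binding rows give the dual system: 1·y_water + 3·y_hops = 9 and 5·y_water + 6·y_hops = 36.
→ y_water = 6 and y_hops = 1.
Shadow price of fermentation = 0.

0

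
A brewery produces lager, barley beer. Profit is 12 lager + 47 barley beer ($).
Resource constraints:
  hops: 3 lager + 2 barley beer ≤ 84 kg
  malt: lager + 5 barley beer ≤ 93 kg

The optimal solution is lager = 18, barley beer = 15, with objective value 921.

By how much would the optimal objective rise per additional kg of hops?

1

At the optimum: hops uses 84 of 84 (binding); malt uses 93 of 93 (binding).
From A_Bᵀ y = c: 3·y_hops + 1·y_malt = 12; 2·y_hops + 5·y_malt = 47.
→ y_hops = 1 and y_malt = 9.
Shadow price of hops = 1.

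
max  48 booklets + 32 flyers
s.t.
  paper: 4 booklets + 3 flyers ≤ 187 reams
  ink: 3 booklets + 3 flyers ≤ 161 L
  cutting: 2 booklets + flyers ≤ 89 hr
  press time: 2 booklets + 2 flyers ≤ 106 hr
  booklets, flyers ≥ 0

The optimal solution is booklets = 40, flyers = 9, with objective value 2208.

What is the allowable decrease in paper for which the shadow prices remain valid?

Binding constraints: paper, cutting. The basis is B = [[4,3],[2,1]] with det -2.
Per unit decrease in paper, x* moves by d = (0.5, -1).
The basis stays optimal until flyers reaches 0; allowable decrease = 9 reams.

9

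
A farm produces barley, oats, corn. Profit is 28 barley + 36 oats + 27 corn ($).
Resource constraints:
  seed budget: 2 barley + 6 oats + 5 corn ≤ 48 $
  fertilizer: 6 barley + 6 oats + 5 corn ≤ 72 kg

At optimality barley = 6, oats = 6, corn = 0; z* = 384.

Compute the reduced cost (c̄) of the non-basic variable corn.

At the optimum: seed budget uses 48 of 48 (binding); fertilizer uses 72 of 72 (binding).
The binding rows give the dual system: 2·y_seed budget + 6·y_fertilizer = 28 and 6·y_seed budget + 6·y_fertilizer = 36.
This yields shadow prices y_seed budget = 2, y_fertilizer = 4.
Reduced cost of corn: c₃ − yᵀa₃ = 27 − (2·5 + 4·5) = 27 − 30 = -3.

-3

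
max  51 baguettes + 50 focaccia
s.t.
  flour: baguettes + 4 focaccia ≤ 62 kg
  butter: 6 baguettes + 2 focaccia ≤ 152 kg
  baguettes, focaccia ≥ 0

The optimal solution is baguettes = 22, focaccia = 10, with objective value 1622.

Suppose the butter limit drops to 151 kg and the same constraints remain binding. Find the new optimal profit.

At the optimum: flour uses 62 of 62 (binding); butter uses 152 of 152 (binding).
The binding rows give the dual system: 1·y_flour + 6·y_butter = 51 and 4·y_flour + 2·y_butter = 50.
Solving: y_flour = 9, y_butter = 7.
Δz = y_butter·Δb = 7 × (-1) = -7, so new z* = 1622 − 7 = 1615.

1615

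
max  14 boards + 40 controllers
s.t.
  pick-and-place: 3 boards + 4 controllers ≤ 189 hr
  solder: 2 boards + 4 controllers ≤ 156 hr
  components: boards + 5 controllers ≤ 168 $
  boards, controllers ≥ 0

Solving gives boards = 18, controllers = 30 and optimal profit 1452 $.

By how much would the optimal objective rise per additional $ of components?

Binding: solder and components. Non-binding: pick-and-place (15 unused).
Slack constraints have shadow price 0 (complementary slackness).
The binding rows give the dual system: 2·y_solder + 1·y_components = 14 and 4·y_solder + 5·y_components = 40.
Solving: y_solder = 5, y_components = 4.
Shadow price of components = 4.

4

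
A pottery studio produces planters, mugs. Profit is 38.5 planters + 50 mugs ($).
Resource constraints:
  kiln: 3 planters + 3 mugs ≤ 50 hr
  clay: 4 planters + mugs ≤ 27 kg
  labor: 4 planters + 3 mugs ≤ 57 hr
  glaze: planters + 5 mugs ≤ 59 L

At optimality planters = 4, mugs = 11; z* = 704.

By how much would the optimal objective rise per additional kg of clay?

Binding: clay and glaze. Non-binding: kiln (5 unused), labor (8 unused).
Slack constraints have shadow price 0 (complementary slackness).
From A_Bᵀ y = c: 4·y_clay + 1·y_glaze = 38.5; 1·y_clay + 5·y_glaze = 50.
Solving: y_clay = 7.5, y_glaze = 8.5.
Shadow price of clay = 7.5.

7.5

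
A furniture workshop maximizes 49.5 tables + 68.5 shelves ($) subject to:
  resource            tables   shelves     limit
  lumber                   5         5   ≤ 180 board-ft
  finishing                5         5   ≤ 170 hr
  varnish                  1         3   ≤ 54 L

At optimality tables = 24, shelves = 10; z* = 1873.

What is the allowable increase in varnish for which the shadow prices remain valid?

Binding constraints: finishing, varnish. The basis is B = [[5,5],[1,3]] with det 10.
Per unit increase in varnish, x* moves by d = (-0.5, 0.5).
The basis stays optimal until tables reaches 0; allowable increase = 48 L.

48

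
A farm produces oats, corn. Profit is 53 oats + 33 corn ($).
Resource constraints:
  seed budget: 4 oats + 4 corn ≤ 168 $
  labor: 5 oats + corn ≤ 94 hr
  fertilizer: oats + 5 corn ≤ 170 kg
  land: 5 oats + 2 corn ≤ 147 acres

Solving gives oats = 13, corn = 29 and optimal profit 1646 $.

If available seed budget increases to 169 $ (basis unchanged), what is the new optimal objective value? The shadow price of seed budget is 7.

1653

Δb = 1, so new z* = 1646 + (7)·(1) = 1646 + 7 = 1653.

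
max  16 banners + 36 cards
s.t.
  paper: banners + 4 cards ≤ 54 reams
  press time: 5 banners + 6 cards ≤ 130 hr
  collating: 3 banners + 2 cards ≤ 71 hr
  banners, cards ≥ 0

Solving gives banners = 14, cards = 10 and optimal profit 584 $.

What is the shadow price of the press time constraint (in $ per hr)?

Binding: paper and press time. Non-binding: collating (9 unused).
Slack constraints have shadow price 0 (complementary slackness).
From A_Bᵀ y = c: 1·y_paper + 5·y_press time = 16; 4·y_paper + 6·y_press time = 36.
This yields shadow prices y_paper = 6, y_press time = 2.
Shadow price of press time = 2.

2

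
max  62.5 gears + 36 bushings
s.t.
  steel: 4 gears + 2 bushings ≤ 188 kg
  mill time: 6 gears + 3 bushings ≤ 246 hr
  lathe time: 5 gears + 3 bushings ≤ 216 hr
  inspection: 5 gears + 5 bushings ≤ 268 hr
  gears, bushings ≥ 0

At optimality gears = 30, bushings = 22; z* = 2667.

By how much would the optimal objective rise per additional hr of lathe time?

Check each constraint at x*: steel 164/188 (slack 24); mill time 246/246 (tight); lathe time 216/216 (tight); inspection 260/268 (slack 8).
Slack constraints have shadow price 0 (complementary slackness).
From A_Bᵀ y = c: 6·y_mill time + 5·y_lathe time = 62.5; 3·y_mill time + 3·y_lathe time = 36.
Solving: y_mill time = 2.5, y_lathe time = 9.5.
Shadow price of lathe time = 9.5.

9.5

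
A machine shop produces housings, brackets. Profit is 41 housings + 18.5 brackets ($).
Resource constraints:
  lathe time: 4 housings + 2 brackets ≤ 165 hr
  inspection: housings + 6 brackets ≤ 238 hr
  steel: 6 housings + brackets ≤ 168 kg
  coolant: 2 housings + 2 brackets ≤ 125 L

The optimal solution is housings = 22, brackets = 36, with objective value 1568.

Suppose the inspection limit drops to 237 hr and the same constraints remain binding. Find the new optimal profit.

At the optimum: lathe time uses 160 of 165 (slack = 5); inspection uses 238 of 238 (binding); steel uses 168 of 168 (binding); coolant uses 116 of 125 (slack = 9).
Slack constraints have shadow price 0 (complementary slackness).
Dual feasibility on the basic columns requires 1·y_inspection + 6·y_steel = 41, 6·y_inspection + 1·y_steel = 18.5.
Solving: y_inspection = 2, y_steel = 6.5.
Δz = y_inspection·Δb = 2 × (-1) = -2, so new z* = 1568 − 2 = 1566.

1566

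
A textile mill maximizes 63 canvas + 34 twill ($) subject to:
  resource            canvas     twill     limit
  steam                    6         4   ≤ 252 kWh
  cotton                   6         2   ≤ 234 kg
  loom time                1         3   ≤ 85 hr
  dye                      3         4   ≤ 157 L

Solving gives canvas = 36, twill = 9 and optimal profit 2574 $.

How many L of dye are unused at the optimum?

dye used = 3·36 + 4·9 = 144; slack = 157 − 144 = 13.

13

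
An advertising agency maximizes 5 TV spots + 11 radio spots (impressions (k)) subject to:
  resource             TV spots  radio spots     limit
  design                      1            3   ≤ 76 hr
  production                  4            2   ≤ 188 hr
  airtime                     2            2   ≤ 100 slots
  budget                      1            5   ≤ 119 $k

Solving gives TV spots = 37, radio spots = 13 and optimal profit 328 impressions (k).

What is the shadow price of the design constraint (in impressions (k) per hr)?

At the optimum: design uses 76 of 76 (binding); production uses 174 of 188 (slack = 14); airtime uses 100 of 100 (binding); budget uses 102 of 119 (slack = 17).
By complementary slackness, y = 0 for the non-binding constraints.
From A_Bᵀ y = c: 1·y_design + 2·y_airtime = 5; 3·y_design + 2·y_airtime = 11.
Solving: y_design = 3, y_airtime = 1.
Shadow price of design = 3.

3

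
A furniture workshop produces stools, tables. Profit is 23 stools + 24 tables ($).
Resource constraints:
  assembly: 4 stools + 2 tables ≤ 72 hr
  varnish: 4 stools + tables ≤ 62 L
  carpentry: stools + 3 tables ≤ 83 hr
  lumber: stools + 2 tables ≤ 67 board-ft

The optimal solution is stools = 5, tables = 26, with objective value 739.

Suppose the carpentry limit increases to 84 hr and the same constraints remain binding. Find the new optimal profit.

744

Check each constraint at x*: assembly 72/72 (tight); varnish 46/62 (slack 16); carpentry 83/83 (tight); lumber 57/67 (slack 10).
By complementary slackness, y = 0 for the non-binding constraints.
From A_Bᵀ y = c: 4·y_assembly + 1·y_carpentry = 23; 2·y_assembly + 3·y_carpentry = 24.
Solving: y_assembly = 4.5, y_carpentry = 5.
Δz = y_carpentry·Δb = 5 × (1) = 5, so new z* = 739 + 5 = 744.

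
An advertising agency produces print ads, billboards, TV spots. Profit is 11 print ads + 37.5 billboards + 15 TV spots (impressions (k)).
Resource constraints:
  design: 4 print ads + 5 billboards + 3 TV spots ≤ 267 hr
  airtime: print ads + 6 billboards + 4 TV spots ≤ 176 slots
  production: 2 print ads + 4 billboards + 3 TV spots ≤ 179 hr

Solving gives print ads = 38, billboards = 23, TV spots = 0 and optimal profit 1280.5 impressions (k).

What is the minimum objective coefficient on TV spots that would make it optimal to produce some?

Binding: design and airtime. Non-binding: production (11 unused).
Since production is not tight, its dual is 0.
From A_Bᵀ y = c: 4·y_design + 1·y_airtime = 11; 5·y_design + 6·y_airtime = 37.5.
Solving: y_design = 1.5, y_airtime = 5.
TV spots enters the basis when its profit ≥ yᵀa₃ = 1.5·3 + 5·4 = 24.5.

24.5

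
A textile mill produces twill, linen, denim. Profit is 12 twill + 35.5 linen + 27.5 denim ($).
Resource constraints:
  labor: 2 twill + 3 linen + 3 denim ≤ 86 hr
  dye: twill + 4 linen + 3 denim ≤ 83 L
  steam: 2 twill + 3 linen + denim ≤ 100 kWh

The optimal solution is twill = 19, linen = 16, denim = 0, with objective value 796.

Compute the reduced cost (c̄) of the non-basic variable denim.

-1

At the optimum: labor uses 86 of 86 (binding); dye uses 83 of 83 (binding); steam uses 86 of 100 (slack = 14).
Since steam is not tight, its dual is 0.
Dual feasibility on the basic columns requires 2·y_labor + 1·y_dye = 12, 3·y_labor + 4·y_dye = 35.5.
→ y_labor = 2.5 and y_dye = 7.
Reduced cost of denim: c₃ − yᵀa₃ = 27.5 − (2.5·3 + 7·3) = 27.5 − 28.5 = -1.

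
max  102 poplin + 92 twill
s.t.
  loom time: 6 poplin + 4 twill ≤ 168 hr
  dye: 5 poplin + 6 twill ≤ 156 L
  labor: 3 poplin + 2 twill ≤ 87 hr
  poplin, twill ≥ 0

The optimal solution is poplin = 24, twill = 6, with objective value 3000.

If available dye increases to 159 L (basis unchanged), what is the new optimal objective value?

At the optimum: loom time uses 168 of 168 (binding); dye uses 156 of 156 (binding); labor uses 84 of 87 (slack = 3).
Slack constraints have shadow price 0 (complementary slackness).
From A_Bᵀ y = c: 6·y_loom time + 5·y_dye = 102; 4·y_loom time + 6·y_dye = 92.
→ y_loom time = 9.5 and y_dye = 9.
Δz = y_dye·Δb = 9 × (3) = 27, so new z* = 3000 + 27 = 3027.

3027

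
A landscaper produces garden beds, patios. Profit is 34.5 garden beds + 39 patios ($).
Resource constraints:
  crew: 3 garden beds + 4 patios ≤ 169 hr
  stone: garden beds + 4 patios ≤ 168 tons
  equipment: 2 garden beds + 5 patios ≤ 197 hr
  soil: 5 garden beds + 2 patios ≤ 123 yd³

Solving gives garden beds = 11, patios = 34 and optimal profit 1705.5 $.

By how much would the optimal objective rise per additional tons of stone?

At the optimum: crew uses 169 of 169 (binding); stone uses 147 of 168 (slack = 21); equipment uses 192 of 197 (slack = 5); soil uses 123 of 123 (binding).
By complementary slackness, y = 0 for the non-binding constraints.
From A_Bᵀ y = c: 3·y_crew + 5·y_soil = 34.5; 4·y_crew + 2·y_soil = 39.
This yields shadow prices y_crew = 9, y_soil = 1.5.
Shadow price of stone = 0.

0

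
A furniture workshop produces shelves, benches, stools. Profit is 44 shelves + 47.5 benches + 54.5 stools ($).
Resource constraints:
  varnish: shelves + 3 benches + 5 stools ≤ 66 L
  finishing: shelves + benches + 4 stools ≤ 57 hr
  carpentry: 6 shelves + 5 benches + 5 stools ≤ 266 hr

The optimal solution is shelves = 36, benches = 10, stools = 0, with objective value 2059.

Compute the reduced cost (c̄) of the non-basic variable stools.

Check each constraint at x*: varnish 66/66 (tight); finishing 46/57 (slack 11); carpentry 266/266 (tight).
Slack constraints have shadow price 0 (complementary slackness).
The binding rows give the dual system: 1·y_varnish + 6·y_carpentry = 44 and 3·y_varnish + 5·y_carpentry = 47.5.
→ y_varnish = 5 and y_carpentry = 6.5.
Reduced cost of stools: c₃ − yᵀa₃ = 54.5 − (5·5 + 6.5·5) = 54.5 − 57.5 = -3.

-3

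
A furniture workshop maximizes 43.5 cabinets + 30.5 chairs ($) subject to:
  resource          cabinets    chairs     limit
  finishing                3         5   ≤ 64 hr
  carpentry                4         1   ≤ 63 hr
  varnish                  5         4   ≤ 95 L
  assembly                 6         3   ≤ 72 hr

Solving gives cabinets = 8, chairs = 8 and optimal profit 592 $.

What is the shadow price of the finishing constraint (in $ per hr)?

At the optimum: finishing uses 64 of 64 (binding); carpentry uses 40 of 63 (slack = 23); varnish uses 72 of 95 (slack = 23); assembly uses 72 of 72 (binding).
By complementary slackness, y = 0 for the non-binding constraints.
Dual feasibility on the basic columns requires 3·y_finishing + 6·y_assembly = 43.5, 5·y_finishing + 3·y_assembly = 30.5.
Solving: y_finishing = 2.5, y_assembly = 6.
Shadow price of finishing = 2.5.

2.5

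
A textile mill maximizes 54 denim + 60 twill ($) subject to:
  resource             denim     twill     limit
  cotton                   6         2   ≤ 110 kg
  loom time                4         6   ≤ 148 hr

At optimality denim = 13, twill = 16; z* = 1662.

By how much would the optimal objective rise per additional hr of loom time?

9

Check each constraint at x*: cotton 110/110 (tight); loom time 148/148 (tight).
The binding rows give the dual system: 6·y_cotton + 4·y_loom time = 54 and 2·y_cotton + 6·y_loom time = 60.
This yields shadow prices y_cotton = 3, y_loom time = 9.
Shadow price of loom time = 9.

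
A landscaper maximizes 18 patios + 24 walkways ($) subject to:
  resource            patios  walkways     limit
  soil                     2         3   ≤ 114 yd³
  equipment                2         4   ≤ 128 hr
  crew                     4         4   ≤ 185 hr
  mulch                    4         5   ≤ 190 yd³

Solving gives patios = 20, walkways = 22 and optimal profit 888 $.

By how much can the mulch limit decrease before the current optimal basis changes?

30

Binding constraints: equipment, mulch. The basis is B = [[2,4],[4,5]] with det -6.
Per unit decrease in mulch, x* moves by d = (-0.6667, 0.3333).
The basis stays optimal until patios reaches 0; allowable decrease = 30 yd³.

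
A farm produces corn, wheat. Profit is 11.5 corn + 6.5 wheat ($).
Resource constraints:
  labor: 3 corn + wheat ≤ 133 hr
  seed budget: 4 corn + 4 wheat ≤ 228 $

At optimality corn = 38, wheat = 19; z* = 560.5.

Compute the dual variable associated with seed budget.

1

Check each constraint at x*: labor 133/133 (tight); seed budget 228/228 (tight).
The binding rows give the dual system: 3·y_labor + 4·y_seed budget = 11.5 and 1·y_labor + 4·y_seed budget = 6.5.
This yields shadow prices y_labor = 2.5, y_seed budget = 1.
Shadow price of seed budget = 1.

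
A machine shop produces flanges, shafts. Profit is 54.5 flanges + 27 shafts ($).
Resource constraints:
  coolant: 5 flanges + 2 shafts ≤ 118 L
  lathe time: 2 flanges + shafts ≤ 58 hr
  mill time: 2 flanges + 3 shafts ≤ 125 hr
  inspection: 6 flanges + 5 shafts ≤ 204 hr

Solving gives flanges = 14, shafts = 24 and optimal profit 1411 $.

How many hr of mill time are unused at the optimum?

mill time used = 2·14 + 3·24 = 100; slack = 125 − 100 = 25.

25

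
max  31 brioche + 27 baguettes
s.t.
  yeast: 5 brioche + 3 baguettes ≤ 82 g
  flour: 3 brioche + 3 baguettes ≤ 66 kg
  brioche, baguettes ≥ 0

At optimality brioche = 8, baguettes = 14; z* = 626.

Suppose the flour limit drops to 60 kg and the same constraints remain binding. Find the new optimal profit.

Both yeast and flour are binding at x*.
Dual feasibility on the basic columns requires 5·y_yeast + 3·y_flour = 31, 3·y_yeast + 3·y_flour = 27.
This yields shadow prices y_yeast = 2, y_flour = 7.
Δz = y_flour·Δb = 7 × (-6) = -42, so new z* = 626 − 42 = 584.

584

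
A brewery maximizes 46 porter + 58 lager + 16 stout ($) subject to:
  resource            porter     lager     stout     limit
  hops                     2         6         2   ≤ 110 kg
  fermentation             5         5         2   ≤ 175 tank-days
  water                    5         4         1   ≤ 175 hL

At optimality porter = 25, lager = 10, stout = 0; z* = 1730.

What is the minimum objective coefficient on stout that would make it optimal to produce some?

Check each constraint at x*: hops 110/110 (tight); fermentation 175/175 (tight); water 165/175 (slack 10).
Slack constraints have shadow price 0 (complementary slackness).
The binding rows give the dual system: 2·y_hops + 5·y_fermentation = 46 and 6·y_hops + 5·y_fermentation = 58.
→ y_hops = 3 and y_fermentation = 8.
stout enters the basis when its profit ≥ yᵀa₃ = 3·2 + 8·2 = 22.

22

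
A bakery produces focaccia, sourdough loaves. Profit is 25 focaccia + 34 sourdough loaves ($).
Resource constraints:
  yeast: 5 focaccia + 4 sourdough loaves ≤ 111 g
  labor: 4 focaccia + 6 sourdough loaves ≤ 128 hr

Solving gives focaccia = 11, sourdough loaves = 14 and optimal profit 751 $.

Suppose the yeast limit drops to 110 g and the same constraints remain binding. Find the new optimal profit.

750

At the optimum: yeast uses 111 of 111 (binding); labor uses 128 of 128 (binding).
The binding rows give the dual system: 5·y_yeast + 4·y_labor = 25 and 4·y_yeast + 6·y_labor = 34.
Solving: y_yeast = 1, y_labor = 5.
Δz = y_yeast·Δb = 1 × (-1) = -1, so new z* = 751 − 1 = 750.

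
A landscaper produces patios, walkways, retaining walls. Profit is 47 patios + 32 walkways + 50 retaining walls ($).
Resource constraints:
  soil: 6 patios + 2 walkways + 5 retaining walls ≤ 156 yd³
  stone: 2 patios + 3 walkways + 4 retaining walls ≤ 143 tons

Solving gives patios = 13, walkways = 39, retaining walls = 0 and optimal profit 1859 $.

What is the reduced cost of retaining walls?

-5.5

Check each constraint at x*: soil 156/156 (tight); stone 143/143 (tight).
The binding rows give the dual system: 6·y_soil + 2·y_stone = 47 and 2·y_soil + 3·y_stone = 32.
Solving: y_soil = 5.5, y_stone = 7.
Reduced cost of retaining walls: c₃ − yᵀa₃ = 50 − (5.5·5 + 7·4) = 50 − 55.5 = -5.5.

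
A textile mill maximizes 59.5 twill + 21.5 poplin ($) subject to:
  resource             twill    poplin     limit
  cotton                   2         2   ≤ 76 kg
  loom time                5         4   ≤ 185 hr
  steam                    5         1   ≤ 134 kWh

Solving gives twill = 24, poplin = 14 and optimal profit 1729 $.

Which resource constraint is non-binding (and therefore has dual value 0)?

loom time

cotton: 76/76 (binding)
loom time: 176/185 (slack 9)
steam: 134/134 (binding)
By complementary slackness, a constraint with positive slack has shadow price 0 → loom time.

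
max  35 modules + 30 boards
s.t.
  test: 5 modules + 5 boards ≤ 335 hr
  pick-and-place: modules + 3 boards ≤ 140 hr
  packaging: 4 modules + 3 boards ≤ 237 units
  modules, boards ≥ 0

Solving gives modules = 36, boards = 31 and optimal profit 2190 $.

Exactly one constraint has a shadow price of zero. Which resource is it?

test: 335/335 (binding)
pick-and-place: 129/140 (slack 11)
packaging: 237/237 (binding)
By complementary slackness, a constraint with positive slack has shadow price 0 → pick-and-place.

pick-and-place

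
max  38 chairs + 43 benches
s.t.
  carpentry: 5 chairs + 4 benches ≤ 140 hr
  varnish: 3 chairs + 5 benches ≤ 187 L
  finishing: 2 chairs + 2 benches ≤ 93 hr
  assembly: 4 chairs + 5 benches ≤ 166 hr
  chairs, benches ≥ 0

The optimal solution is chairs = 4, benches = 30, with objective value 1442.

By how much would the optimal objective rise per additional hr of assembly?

At the optimum: carpentry uses 140 of 140 (binding); varnish uses 162 of 187 (slack = 25); finishing uses 68 of 93 (slack = 25); assembly uses 166 of 166 (binding).
Slack constraints have shadow price 0 (complementary slackness).
The binding rows give the dual system: 5·y_carpentry + 4·y_assembly = 38 and 4·y_carpentry + 5·y_assembly = 43.
Solving: y_carpentry = 2, y_assembly = 7.
Shadow price of assembly = 7.

7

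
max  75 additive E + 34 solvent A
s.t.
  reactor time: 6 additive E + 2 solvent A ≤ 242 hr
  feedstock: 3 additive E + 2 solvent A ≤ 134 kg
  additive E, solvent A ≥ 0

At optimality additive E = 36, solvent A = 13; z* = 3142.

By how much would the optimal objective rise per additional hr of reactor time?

8

At the optimum: reactor time uses 242 of 242 (binding); feedstock uses 134 of 134 (binding).
The binding rows give the dual system: 6·y_reactor time + 3·y_feedstock = 75 and 2·y_reactor time + 2·y_feedstock = 34.
This yields shadow prices y_reactor time = 8, y_feedstock = 9.
Shadow price of reactor time = 8.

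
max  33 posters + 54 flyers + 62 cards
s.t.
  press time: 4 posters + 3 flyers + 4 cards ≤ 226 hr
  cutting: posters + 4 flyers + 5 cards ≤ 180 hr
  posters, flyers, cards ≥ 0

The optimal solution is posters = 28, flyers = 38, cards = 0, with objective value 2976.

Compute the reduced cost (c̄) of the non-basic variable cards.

Check each constraint at x*: press time 226/226 (tight); cutting 180/180 (tight).
The binding rows give the dual system: 4·y_press time + 1·y_cutting = 33 and 3·y_press time + 4·y_cutting = 54.
This yields shadow prices y_press time = 6, y_cutting = 9.
Reduced cost of cards: c₃ − yᵀa₃ = 62 − (6·4 + 9·5) = 62 − 69 = -7.

-7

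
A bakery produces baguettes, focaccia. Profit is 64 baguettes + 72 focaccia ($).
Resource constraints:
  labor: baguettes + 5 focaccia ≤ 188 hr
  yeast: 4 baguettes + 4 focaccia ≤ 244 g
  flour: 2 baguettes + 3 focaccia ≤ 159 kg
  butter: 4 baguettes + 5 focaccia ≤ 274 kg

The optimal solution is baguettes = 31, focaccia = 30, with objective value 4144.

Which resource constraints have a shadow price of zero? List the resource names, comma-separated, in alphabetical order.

flour, labor

labor: 181/188 (slack 7)
yeast: 244/244 (binding)
flour: 152/159 (slack 7)
butter: 274/274 (binding)
By complementary slackness, a constraint with positive slack has shadow price 0 → flour, labor.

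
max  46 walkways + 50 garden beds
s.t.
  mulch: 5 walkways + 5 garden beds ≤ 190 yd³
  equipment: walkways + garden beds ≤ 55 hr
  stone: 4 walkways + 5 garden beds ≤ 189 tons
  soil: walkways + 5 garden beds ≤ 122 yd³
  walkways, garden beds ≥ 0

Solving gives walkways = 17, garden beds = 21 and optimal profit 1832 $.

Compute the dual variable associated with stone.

At the optimum: mulch uses 190 of 190 (binding); equipment uses 38 of 55 (slack = 17); stone uses 173 of 189 (slack = 16); soil uses 122 of 122 (binding).
Since equipment, stone are not tight, their duals are 0.
The binding rows give the dual system: 5·y_mulch + 1·y_soil = 46 and 5·y_mulch + 5·y_soil = 50.
→ y_mulch = 9 and y_soil = 1.
Shadow price of stone = 0.

0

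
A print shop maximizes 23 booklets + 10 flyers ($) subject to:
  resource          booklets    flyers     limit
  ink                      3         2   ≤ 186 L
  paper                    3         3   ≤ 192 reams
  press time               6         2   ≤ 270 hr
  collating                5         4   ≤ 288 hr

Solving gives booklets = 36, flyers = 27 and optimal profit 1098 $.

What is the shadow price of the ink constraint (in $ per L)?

0

At the optimum: ink uses 162 of 186 (slack = 24); paper uses 189 of 192 (slack = 3); press time uses 270 of 270 (binding); collating uses 288 of 288 (binding).
Slack constraints have shadow price 0 (complementary slackness).
From A_Bᵀ y = c: 6·y_press time + 5·y_collating = 23; 2·y_press time + 4·y_collating = 10.
Solving: y_press time = 3, y_collating = 1.
Shadow price of ink = 0.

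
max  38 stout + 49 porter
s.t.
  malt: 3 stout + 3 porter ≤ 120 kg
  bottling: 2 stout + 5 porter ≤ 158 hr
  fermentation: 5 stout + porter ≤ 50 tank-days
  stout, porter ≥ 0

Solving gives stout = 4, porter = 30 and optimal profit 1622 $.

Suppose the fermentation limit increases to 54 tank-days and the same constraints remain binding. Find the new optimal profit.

1638

Binding: bottling and fermentation. Non-binding: malt (18 unused).
By complementary slackness, y = 0 for the non-binding constraint.
From A_Bᵀ y = c: 2·y_bottling + 5·y_fermentation = 38; 5·y_bottling + 1·y_fermentation = 49.
→ y_bottling = 9 and y_fermentation = 4.
Δz = y_fermentation·Δb = 4 × (4) = 16, so new z* = 1622 + 16 = 1638.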